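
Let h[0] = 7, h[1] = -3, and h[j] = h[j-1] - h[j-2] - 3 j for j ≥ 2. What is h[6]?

h[2] = (-3) - 7 - 6 = -16
h[3] = (-16) - (-3) - 9 = -22
h[4] = (-22) - (-16) - 12 = -18
h[5] = (-18) - (-22) - 15 = -11
h[6] = (-11) - (-18) - 18 = -11

-11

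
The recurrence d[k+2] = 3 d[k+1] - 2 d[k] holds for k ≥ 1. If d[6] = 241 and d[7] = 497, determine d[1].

-7

Rearranging, d[k-2] = (d[k] - 3 d[k-1]) / -2.
d[5] = (497 - 3(241)) / -2 = -226/-2 = 113
d[4] = (241 - 3(113)) / -2 = -98/-2 = 49
d[3] = (113 - 3(49)) / -2 = -34/-2 = 17
d[2] = (49 - 3(17)) / -2 = -2/-2 = 1
d[1] = (17 - 3(1)) / -2 = 14/-2 = -7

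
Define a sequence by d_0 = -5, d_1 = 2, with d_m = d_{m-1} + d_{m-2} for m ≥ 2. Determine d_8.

-23

d_2 = 2 + (-5) = -3
d_3 = (-3) + 2 = -1
d_4 = (-1) + (-3) = -4
d_5 = (-4) + (-1) = -5
d_6 = (-5) + (-4) = -9
d_7 = (-9) + (-5) = -14
d_8 = (-14) + (-9) = -23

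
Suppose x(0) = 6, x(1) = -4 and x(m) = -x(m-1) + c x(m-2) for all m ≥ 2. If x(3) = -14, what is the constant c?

1

x(2) = 4 + 6c
x(3) = -4 - 10c
So -4 - 10c = -14, giving c = 1.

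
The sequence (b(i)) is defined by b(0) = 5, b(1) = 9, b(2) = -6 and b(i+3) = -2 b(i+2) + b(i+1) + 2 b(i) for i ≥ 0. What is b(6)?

b(3) = -2·(-6) + 9 + 2·5 = 31
b(4) = -2·31 + (-6) + 2·9 = -50
b(5) = -2·(-50) + 31 + 2·(-6) = 119
b(6) = -2·119 + (-50) + 2·31 = -226

-226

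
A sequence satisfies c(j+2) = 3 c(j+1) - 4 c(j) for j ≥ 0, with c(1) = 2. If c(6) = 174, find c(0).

Let c(0) = v.
c(2) = 6 - 4v
c(3) = 10 - 12v
c(4) = 6 - 20v
c(5) = -22 - 12v
c(6) = -90 + 44v
So -90 + 44v = 174, giving v = 6.

6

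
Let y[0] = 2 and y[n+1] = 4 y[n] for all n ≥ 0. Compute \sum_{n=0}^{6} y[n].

y[1] = 4(2) = 8
y[2] = 4(8) = 32
y[3] = 4(32) = 128
y[4] = 4(128) = 512
y[5] = 4(512) = 2048
y[6] = 4(2048) = 8192
Sum = 2 + 8 + 32 + 128 + 512 + 2048 + 8192 = 10922

10922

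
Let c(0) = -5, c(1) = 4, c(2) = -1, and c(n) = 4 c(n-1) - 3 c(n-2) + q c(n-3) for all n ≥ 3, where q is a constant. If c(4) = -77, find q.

c(3) = -16 - 5q
c(4) = -61 - 16q
So -61 - 16q = -77, giving q = 1.

1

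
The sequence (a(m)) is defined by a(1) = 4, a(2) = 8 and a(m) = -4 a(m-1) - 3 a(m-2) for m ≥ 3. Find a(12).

a(3) = -4*8 - 3*4 = -44
a(4) = -4*(-44) - 3*8 = 152
a(5) = -4*152 - 3*(-44) = -476
a(6) = -4*(-476) - 3*152 = 1448
a(7) = -4*1448 - 3*(-476) = -4364
a(8) = -4*(-4364) - 3*1448 = 13112
a(9) = -4*13112 - 3*(-4364) = -39356
a(10) = -4*(-39356) - 3*13112 = 118088
a(11) = -4*118088 - 3*(-39356) = -354284
a(12) = -4*(-354284) - 3*118088 = 1062872

1062872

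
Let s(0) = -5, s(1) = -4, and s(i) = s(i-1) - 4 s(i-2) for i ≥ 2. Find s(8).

s(2) = (-4) - 4*(-5) = 16
s(3) = 16 - 4*(-4) = 32
s(4) = 32 - 4*16 = -32
s(5) = (-32) - 4*32 = -160
s(6) = (-160) - 4*(-32) = -32
s(7) = (-32) - 4*(-160) = 608
s(8) = 608 - 4*(-32) = 736

736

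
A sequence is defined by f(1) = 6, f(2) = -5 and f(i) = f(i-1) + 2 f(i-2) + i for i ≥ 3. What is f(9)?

427

f(3) = (-5) + 2·6 + 3 = 10
f(4) = 10 + 2·(-5) + 4 = 4
f(5) = 4 + 2·10 + 5 = 29
f(6) = 29 + 2·4 + 6 = 43
f(7) = 43 + 2·29 + 7 = 108
f(8) = 108 + 2·43 + 8 = 202
f(9) = 202 + 2·108 + 9 = 427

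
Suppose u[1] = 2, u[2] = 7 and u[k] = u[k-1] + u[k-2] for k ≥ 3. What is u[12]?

u[3] = 7 + 2 = 9
u[4] = 9 + 7 = 16
u[5] = 16 + 9 = 25
u[6] = 25 + 16 = 41
u[7] = 41 + 25 = 66
u[8] = 66 + 41 = 107
u[9] = 107 + 66 = 173
u[10] = 173 + 107 = 280
u[11] = 280 + 173 = 453
u[12] = 453 + 280 = 733

733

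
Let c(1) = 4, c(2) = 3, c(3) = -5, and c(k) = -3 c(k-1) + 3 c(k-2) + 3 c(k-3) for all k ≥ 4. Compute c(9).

c(4) = -3(-5) + 3(3) + 3(4) = 36
c(5) = -3(36) + 3(-5) + 3(3) = -114
c(6) = -3(-114) + 3(36) + 3(-5) = 435
c(7) = -3(435) + 3(-114) + 3(36) = -1539
c(8) = -3(-1539) + 3(435) + 3(-114) = 5580
c(9) = -3(5580) + 3(-1539) + 3(435) = -20052

-20052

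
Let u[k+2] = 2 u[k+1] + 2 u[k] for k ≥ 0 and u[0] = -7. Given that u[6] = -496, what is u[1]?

1

Let u[1] = y.
u[2] = -14 + 2y
u[3] = -28 + 6y
u[4] = -84 + 16y
u[5] = -224 + 44y
u[6] = -616 + 120y
So -616 + 120y = -496, giving y = 1.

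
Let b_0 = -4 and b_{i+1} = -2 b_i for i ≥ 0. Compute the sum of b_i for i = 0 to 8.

b_1 = -2·(-4) = 8
b_2 = -2·8 = -16
b_3 = -2·(-16) = 32
b_4 = -2·32 = -64
b_5 = -2·(-64) = 128
b_6 = -2·128 = -256
b_7 = -2·(-256) = 512
b_8 = -2·512 = -1024
Sum = (-4) + 8 + (-16) + 32 + (-64) + 128 + (-256) + 512 + (-1024) = -684

-684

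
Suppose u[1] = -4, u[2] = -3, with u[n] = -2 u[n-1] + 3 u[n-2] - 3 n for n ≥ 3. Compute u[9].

-5064

u[3] = -2*(-3) + 3*(-4) - 9 = -15
u[4] = -2*(-15) + 3*(-3) - 12 = 9
u[5] = -2*9 + 3*(-15) - 15 = -78
u[6] = -2*(-78) + 3*9 - 18 = 165
u[7] = -2*165 + 3*(-78) - 21 = -585
u[8] = -2*(-585) + 3*165 - 24 = 1641
u[9] = -2*1641 + 3*(-585) - 27 = -5064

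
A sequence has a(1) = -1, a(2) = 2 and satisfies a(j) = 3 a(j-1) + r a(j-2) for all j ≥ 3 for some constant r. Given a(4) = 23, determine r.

-5

a(3) = 6 - r
a(4) = 18 - r
So 18 - r = 23, giving r = -5.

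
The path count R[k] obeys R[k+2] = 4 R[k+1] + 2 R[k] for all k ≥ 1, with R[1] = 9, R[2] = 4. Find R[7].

R[3] = 4(4) + 2(9) = 34
R[4] = 4(34) + 2(4) = 144
R[5] = 4(144) + 2(34) = 644
R[6] = 4(644) + 2(144) = 2864
R[7] = 4(2864) + 2(644) = 12744

12744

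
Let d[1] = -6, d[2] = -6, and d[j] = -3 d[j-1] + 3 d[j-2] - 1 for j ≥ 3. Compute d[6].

d[3] = -3(-6) + 3(-6) - 1 = -1
d[4] = -3(-1) + 3(-6) - 1 = -16
d[5] = -3(-16) + 3(-1) - 1 = 44
d[6] = -3(44) + 3(-16) - 1 = -181

-181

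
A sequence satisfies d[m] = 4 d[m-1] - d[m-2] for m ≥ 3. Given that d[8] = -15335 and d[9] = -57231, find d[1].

Rearranging, d[m-2] = -(d[m] - 4 d[m-1]).
d[7] = -(-57231 - 4·(-15335)) = -4109
d[6] = -(-15335 - 4·(-4109)) = -1101
d[5] = -(-4109 - 4·(-1101)) = -295
d[4] = -(-1101 - 4·(-295)) = -79
d[3] = -(-295 - 4·(-79)) = -21
d[2] = -(-79 - 4·(-21)) = -5
d[1] = -(-21 - 4·(-5)) = 1

1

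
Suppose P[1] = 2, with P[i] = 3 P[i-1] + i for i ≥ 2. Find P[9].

21318

P[2] = 3·2 + 2 = 8
P[3] = 3·8 + 3 = 27
P[4] = 3·27 + 4 = 85
P[5] = 3·85 + 5 = 260
P[6] = 3·260 + 6 = 786
P[7] = 3·786 + 7 = 2365
P[8] = 3·2365 + 8 = 7103
P[9] = 3·7103 + 9 = 21318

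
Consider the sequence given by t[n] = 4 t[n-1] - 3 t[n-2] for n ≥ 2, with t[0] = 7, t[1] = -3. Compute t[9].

t[2] = 4*(-3) - 3*7 = -33
t[3] = 4*(-33) - 3*(-3) = -123
t[4] = 4*(-123) - 3*(-33) = -393
t[5] = 4*(-393) - 3*(-123) = -1203
t[6] = 4*(-1203) - 3*(-393) = -3633
t[7] = 4*(-3633) - 3*(-1203) = -10923
t[8] = 4*(-10923) - 3*(-3633) = -32793
t[9] = 4*(-32793) - 3*(-10923) = -98403

-98403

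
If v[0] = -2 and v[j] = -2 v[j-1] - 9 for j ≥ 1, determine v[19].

The fixed point is -9/(1 + 2) = -3, so v[j] + 3 = -2(v[j-1] + 3).
Hence v[j] = 1·(-2)^j - 3.
v[19] = 1·(-2)^{19} - 3 = 1·-524288 - 3 = -524291.

-524291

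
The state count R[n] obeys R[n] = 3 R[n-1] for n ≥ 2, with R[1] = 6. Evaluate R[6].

1458

R[2] = 3(6) = 18
R[3] = 3(18) = 54
R[4] = 3(54) = 162
R[5] = 3(162) = 486
R[6] = 3(486) = 1458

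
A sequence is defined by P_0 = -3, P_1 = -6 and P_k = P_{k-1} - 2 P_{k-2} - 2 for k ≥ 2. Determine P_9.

P_2 = (-6) - 2·(-3) - 2 = -2
P_3 = (-2) - 2·(-6) - 2 = 8
P_4 = 8 - 2·(-2) - 2 = 10
P_5 = 10 - 2·8 - 2 = -8
P_6 = (-8) - 2·10 - 2 = -30
P_7 = (-30) - 2·(-8) - 2 = -16
P_8 = (-16) - 2·(-30) - 2 = 42
P_9 = 42 - 2·(-16) - 2 = 72

72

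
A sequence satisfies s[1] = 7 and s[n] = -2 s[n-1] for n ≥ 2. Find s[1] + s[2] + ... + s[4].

s[2] = -2·7 = -14
s[3] = -2·(-14) = 28
s[4] = -2·28 = -56
Sum = 7 + (-14) + 28 + (-56) = -35

-35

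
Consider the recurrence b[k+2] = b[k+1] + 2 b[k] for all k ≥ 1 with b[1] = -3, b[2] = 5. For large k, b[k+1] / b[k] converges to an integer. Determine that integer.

The characteristic equation is r^2 - r - 2 = 0, which factors as (r - 2)(r + 1) = 0.
So the roots are 2 and -1. Since |2| > |-1| and the coefficient of 2^k is non-zero, the ratio tends to 2.

2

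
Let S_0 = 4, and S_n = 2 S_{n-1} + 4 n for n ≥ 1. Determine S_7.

1500

S_1 = 2(4) + 4 = 12
S_2 = 2(12) + 8 = 32
S_3 = 2(32) + 12 = 76
S_4 = 2(76) + 16 = 168
S_5 = 2(168) + 20 = 356
S_6 = 2(356) + 24 = 736
S_7 = 2(736) + 28 = 1500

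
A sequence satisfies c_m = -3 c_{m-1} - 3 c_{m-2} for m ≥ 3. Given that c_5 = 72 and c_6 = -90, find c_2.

-4

Rearranging, c_{m-2} = (c_m + 3 c_{m-1}) / -3.
c_4 = (-90 + 3*72) / -3 = 126/-3 = -42
c_3 = (72 + 3*(-42)) / -3 = -54/-3 = 18
c_2 = (-42 + 3*18) / -3 = 12/-3 = -4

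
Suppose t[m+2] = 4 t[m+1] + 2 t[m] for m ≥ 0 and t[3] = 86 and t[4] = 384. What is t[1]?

Rearranging, t[m-2] = (t[m] - 4 t[m-1]) / 2.
t[2] = (384 - 4·86) / 2 = 40/2 = 20
t[1] = (86 - 4·20) / 2 = 6/2 = 3

3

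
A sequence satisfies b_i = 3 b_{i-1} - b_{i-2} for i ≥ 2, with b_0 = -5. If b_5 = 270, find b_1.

Let b_1 = x.
b_2 = 5 + 3x
b_3 = 15 + 8x
b_4 = 40 + 21x
b_5 = 105 + 55x
So 105 + 55x = 270, giving x = 3.

3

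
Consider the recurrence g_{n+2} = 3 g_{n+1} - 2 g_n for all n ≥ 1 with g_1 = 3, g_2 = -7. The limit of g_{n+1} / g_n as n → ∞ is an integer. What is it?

2

The characteristic equation is r^2 - 3r + 2 = 0, which factors as (r - 2)(r - 1) = 0.
So the roots are 2 and 1. Since |2| > |1| and the coefficient of 2^n is non-zero, the ratio tends to 2.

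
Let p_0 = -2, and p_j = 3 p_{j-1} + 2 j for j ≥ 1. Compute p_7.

-1102

p_1 = 3·(-2) + 2 = -4
p_2 = 3·(-4) + 4 = -8
p_3 = 3·(-8) + 6 = -18
p_4 = 3·(-18) + 8 = -46
p_5 = 3·(-46) + 10 = -128
p_6 = 3·(-128) + 12 = -372
p_7 = 3·(-372) + 14 = -1102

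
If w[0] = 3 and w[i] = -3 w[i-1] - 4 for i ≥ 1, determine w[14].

19131875

The fixed point is -4/(1 + 3) = -1, so w[i] + 1 = -3(w[i-1] + 1).
Hence w[i] = 4·(-3)^i - 1.
w[14] = 4·(-3)^{14} - 1 = 4·4782969 - 1 = 19131875.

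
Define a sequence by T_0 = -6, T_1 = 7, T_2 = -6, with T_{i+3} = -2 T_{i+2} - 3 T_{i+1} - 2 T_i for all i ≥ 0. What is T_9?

-17

T_3 = -2(-6) - 3(7) - 2(-6) = 3
T_4 = -2(3) - 3(-6) - 2(7) = -2
T_5 = -2(-2) - 3(3) - 2(-6) = 7
T_6 = -2(7) - 3(-2) - 2(3) = -14
T_7 = -2(-14) - 3(7) - 2(-2) = 11
T_8 = -2(11) - 3(-14) - 2(7) = 6
T_9 = -2(6) - 3(11) - 2(-14) = -17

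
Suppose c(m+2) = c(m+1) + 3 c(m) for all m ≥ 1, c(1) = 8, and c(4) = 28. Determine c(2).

1

Let c(2) = w.
c(3) = 24 + w
c(4) = 24 + 4w
So 24 + 4w = 28, giving w = 1.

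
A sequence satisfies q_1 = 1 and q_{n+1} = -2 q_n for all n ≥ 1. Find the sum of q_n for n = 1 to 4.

q_2 = -2·1 = -2
q_3 = -2·(-2) = 4
q_4 = -2·4 = -8
Sum = 1 + (-2) + 4 + (-8) = -5

-5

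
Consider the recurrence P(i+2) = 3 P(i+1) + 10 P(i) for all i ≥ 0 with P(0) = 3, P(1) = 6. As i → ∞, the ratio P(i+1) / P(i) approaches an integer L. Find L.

5

The characteristic equation is r^2 - 3r - 10 = 0, which factors as (r - 5)(r + 2) = 0.
So the roots are 5 and -2. Since |5| > |-2| and the coefficient of 5^i is non-zero, the ratio tends to 5.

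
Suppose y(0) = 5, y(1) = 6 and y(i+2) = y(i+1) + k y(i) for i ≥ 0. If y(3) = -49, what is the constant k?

-5

y(2) = 6 + 5k
y(3) = 6 + 11k
So 6 + 11k = -49, giving k = -5.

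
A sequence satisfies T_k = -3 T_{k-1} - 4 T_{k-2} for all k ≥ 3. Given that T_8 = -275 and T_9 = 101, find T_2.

5

Rearranging, T_{k-2} = (T_k + 3 T_{k-1}) / -4.
T_7 = (101 + 3(-275)) / -4 = -724/-4 = 181
T_6 = (-275 + 3(181)) / -4 = 268/-4 = -67
T_5 = (181 + 3(-67)) / -4 = -20/-4 = 5
T_4 = (-67 + 3(5)) / -4 = -52/-4 = 13
T_3 = (5 + 3(13)) / -4 = 44/-4 = -11
T_2 = (13 + 3(-11)) / -4 = -20/-4 = 5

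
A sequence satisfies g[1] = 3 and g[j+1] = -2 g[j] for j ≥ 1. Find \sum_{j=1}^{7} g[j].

129

g[2] = -2·3 = -6
g[3] = -2·(-6) = 12
g[4] = -2·12 = -24
g[5] = -2·(-24) = 48
g[6] = -2·48 = -96
g[7] = -2·(-96) = 192
Sum = 3 + (-6) + 12 + (-24) + 48 + (-96) + 192 = 129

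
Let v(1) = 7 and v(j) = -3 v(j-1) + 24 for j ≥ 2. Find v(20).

-1162261461

The fixed point is 24/(1 + 3) = 6, so v(j) - 6 = -3(v(j-1) - 6).
Hence v(j) = 1·(-3)^{j-1} + 6.
v(20) = 1·(-3)^{19} + 6 = 1·-1162261467 + 6 = -1162261461.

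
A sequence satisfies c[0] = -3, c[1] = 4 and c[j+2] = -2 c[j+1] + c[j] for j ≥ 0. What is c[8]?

c[2] = -2*4 + (-3) = -11
c[3] = -2*(-11) + 4 = 26
c[4] = -2*26 + (-11) = -63
c[5] = -2*(-63) + 26 = 152
c[6] = -2*152 + (-63) = -367
c[7] = -2*(-367) + 152 = 886
c[8] = -2*886 + (-367) = -2139

-2139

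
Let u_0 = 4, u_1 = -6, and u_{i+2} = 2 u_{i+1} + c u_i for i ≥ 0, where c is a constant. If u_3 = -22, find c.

1

u_2 = -12 + 4c
u_3 = -24 + 2c
So -24 + 2c = -22, giving c = 1.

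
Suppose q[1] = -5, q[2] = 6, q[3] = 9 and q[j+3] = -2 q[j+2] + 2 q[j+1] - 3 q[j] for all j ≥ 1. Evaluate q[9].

-999

q[4] = -2(9) + 2(6) - 3(-5) = 9
q[5] = -2(9) + 2(9) - 3(6) = -18
q[6] = -2(-18) + 2(9) - 3(9) = 27
q[7] = -2(27) + 2(-18) - 3(9) = -117
q[8] = -2(-117) + 2(27) - 3(-18) = 342
q[9] = -2(342) + 2(-117) - 3(27) = -999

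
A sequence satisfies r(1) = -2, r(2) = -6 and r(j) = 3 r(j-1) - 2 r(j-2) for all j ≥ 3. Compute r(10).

-2046

r(3) = 3*(-6) - 2*(-2) = -14
r(4) = 3*(-14) - 2*(-6) = -30
r(5) = 3*(-30) - 2*(-14) = -62
r(6) = 3*(-62) - 2*(-30) = -126
r(7) = 3*(-126) - 2*(-62) = -254
r(8) = 3*(-254) - 2*(-126) = -510
r(9) = 3*(-510) - 2*(-254) = -1022
r(10) = 3*(-1022) - 2*(-510) = -2046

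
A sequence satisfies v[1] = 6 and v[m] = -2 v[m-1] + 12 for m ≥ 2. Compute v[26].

-67108860

The fixed point is 12/(1 + 2) = 4, so v[m] - 4 = -2(v[m-1] - 4).
Hence v[m] = 2·(-2)^{m-1} + 4.
v[26] = 2·(-2)^{25} + 4 = 2·-33554432 + 4 = -67108860.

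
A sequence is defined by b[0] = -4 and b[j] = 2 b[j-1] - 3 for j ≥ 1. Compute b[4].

-109

b[1] = 2·(-4) - 3 = -11
b[2] = 2·(-11) - 3 = -25
b[3] = 2·(-25) - 3 = -53
b[4] = 2·(-53) - 3 = -109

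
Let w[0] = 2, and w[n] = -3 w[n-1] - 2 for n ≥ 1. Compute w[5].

-608

w[1] = -3·2 - 2 = -8
w[2] = -3·(-8) - 2 = 22
w[3] = -3·22 - 2 = -68
w[4] = -3·(-68) - 2 = 202
w[5] = -3·202 - 2 = -608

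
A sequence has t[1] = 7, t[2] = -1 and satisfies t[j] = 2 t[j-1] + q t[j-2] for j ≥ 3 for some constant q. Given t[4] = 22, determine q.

2

t[3] = -2 + 7q
t[4] = -4 + 13q
So -4 + 13q = 22, giving q = 2.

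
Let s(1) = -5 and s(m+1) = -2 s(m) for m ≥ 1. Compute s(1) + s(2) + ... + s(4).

s(2) = -2·(-5) = 10
s(3) = -2·10 = -20
s(4) = -2·(-20) = 40
Sum = (-5) + 10 + (-20) + 40 = 25

25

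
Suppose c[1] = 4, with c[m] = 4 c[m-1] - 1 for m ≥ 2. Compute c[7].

c[2] = 4(4) - 1 = 15
c[3] = 4(15) - 1 = 59
c[4] = 4(59) - 1 = 235
c[5] = 4(235) - 1 = 939
c[6] = 4(939) - 1 = 3755
c[7] = 4(3755) - 1 = 15019

15019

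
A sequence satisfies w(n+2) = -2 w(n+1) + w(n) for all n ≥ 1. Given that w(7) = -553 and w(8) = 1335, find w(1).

Rearranging, w(n-2) = w(n) + 2 w(n-1).
w(6) = 1335 + 2(-553) = 229
w(5) = -553 + 2(229) = -95
w(4) = 229 + 2(-95) = 39
w(3) = -95 + 2(39) = -17
w(2) = 39 + 2(-17) = 5
w(1) = -17 + 2(5) = -7

-7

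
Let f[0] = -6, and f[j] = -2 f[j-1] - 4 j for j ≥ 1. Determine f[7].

644

f[1] = -2*(-6) - 4 = 8
f[2] = -2*8 - 8 = -24
f[3] = -2*(-24) - 12 = 36
f[4] = -2*36 - 16 = -88
f[5] = -2*(-88) - 20 = 156
f[6] = -2*156 - 24 = -336
f[7] = -2*(-336) - 28 = 644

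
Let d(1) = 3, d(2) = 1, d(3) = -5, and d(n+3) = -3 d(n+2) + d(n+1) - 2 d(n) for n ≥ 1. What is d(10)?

18586

d(4) = -3*(-5) + 1 - 2*3 = 10
d(5) = -3*10 + (-5) - 2*1 = -37
d(6) = -3*(-37) + 10 - 2*(-5) = 131
d(7) = -3*131 + (-37) - 2*10 = -450
d(8) = -3*(-450) + 131 - 2*(-37) = 1555
d(9) = -3*1555 + (-450) - 2*131 = -5377
d(10) = -3*(-5377) + 1555 - 2*(-450) = 18586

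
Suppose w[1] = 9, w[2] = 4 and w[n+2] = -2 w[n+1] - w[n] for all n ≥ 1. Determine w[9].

-95

w[3] = -2(4) - 9 = -17
w[4] = -2(-17) - 4 = 30
w[5] = -2(30) - (-17) = -43
w[6] = -2(-43) - 30 = 56
w[7] = -2(56) - (-43) = -69
w[8] = -2(-69) - 56 = 82
w[9] = -2(82) - (-69) = -95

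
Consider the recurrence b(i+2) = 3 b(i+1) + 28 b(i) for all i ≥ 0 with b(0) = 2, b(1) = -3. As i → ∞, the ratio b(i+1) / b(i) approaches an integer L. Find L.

7

The characteristic equation is r^2 - 3r - 28 = 0, which factors as (r - 7)(r + 4) = 0.
So the roots are 7 and -4. Since |7| > |-4| and the coefficient of 7^i is non-zero, the ratio tends to 7.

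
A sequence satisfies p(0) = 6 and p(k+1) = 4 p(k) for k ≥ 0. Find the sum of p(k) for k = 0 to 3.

p(1) = 4*6 = 24
p(2) = 4*24 = 96
p(3) = 4*96 = 384
Sum = 6 + 24 + 96 + 384 = 510

510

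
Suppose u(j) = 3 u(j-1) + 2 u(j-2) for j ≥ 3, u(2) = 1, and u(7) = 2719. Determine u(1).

Let u(1) = x.
u(3) = 3 + 2x
u(4) = 11 + 6x
u(5) = 39 + 22x
u(6) = 139 + 78x
u(7) = 495 + 278x
So 495 + 278x = 2719, giving x = 8.

8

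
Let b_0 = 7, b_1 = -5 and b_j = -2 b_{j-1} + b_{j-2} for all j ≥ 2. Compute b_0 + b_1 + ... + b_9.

b_2 = -2*(-5) + 7 = 17
b_3 = -2*17 + (-5) = -39
b_4 = -2*(-39) + 17 = 95
b_5 = -2*95 + (-39) = -229
b_6 = -2*(-229) + 95 = 553
b_7 = -2*553 + (-229) = -1335
b_8 = -2*(-1335) + 553 = 3223
b_9 = -2*3223 + (-1335) = -7781
Sum = 7 + (-5) + 17 + (-39) + 95 + (-229) + 553 + (-1335) + 3223 + (-7781) = -5494

-5494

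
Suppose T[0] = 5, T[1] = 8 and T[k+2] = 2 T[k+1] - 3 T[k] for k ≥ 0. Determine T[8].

253

T[2] = 2*8 - 3*5 = 1
T[3] = 2*1 - 3*8 = -22
T[4] = 2*(-22) - 3*1 = -47
T[5] = 2*(-47) - 3*(-22) = -28
T[6] = 2*(-28) - 3*(-47) = 85
T[7] = 2*85 - 3*(-28) = 254
T[8] = 2*254 - 3*85 = 253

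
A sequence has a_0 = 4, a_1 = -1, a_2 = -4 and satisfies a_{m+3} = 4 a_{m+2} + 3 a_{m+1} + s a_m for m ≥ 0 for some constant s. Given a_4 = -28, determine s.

a_3 = -19 + 4s
a_4 = -88 + 15s
So -88 + 15s = -28, giving s = 4.

4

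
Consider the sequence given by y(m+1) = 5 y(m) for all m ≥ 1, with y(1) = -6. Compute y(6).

-18750

y(2) = 5(-6) = -30
y(3) = 5(-30) = -150
y(4) = 5(-150) = -750
y(5) = 5(-750) = -3750
y(6) = 5(-3750) = -18750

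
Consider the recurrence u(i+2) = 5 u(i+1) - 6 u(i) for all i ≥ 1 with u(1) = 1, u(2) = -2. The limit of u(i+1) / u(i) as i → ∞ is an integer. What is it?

The characteristic equation is r^2 - 5r + 6 = 0, which factors as (r - 3)(r - 2) = 0.
So the roots are 3 and 2. Since |3| > |2| and the coefficient of 3^i is non-zero, the ratio tends to 3.

3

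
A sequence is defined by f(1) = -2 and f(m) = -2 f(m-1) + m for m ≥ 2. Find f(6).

84

f(2) = -2·(-2) + 2 = 6
f(3) = -2·6 + 3 = -9
f(4) = -2·(-9) + 4 = 22
f(5) = -2·22 + 5 = -39
f(6) = -2·(-39) + 6 = 84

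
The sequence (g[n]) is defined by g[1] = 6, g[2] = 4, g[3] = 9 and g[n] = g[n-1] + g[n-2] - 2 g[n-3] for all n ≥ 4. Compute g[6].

g[4] = 9 + 4 - 2(6) = 1
g[5] = 1 + 9 - 2(4) = 2
g[6] = 2 + 1 - 2(9) = -15

-15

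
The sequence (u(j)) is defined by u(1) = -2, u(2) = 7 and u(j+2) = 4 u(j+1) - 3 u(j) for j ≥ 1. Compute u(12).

797155

u(3) = 4·7 - 3·(-2) = 34
u(4) = 4·34 - 3·7 = 115
u(5) = 4·115 - 3·34 = 358
u(6) = 4·358 - 3·115 = 1087
u(7) = 4·1087 - 3·358 = 3274
u(8) = 4·3274 - 3·1087 = 9835
u(9) = 4·9835 - 3·3274 = 29518
u(10) = 4·29518 - 3·9835 = 88567
u(11) = 4·88567 - 3·29518 = 265714
u(12) = 4·265714 - 3·88567 = 797155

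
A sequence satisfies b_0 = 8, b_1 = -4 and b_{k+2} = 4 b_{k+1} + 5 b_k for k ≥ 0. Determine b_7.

52076

b_2 = 4*(-4) + 5*8 = 24
b_3 = 4*24 + 5*(-4) = 76
b_4 = 4*76 + 5*24 = 424
b_5 = 4*424 + 5*76 = 2076
b_6 = 4*2076 + 5*424 = 10424
b_7 = 4*10424 + 5*2076 = 52076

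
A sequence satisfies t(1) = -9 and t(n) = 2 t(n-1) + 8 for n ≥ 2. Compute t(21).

The fixed point is 8/(1 - 2) = -8, so t(n) + 8 = 2(t(n-1) + 8).
Hence t(n) = -1·2^{n-1} - 8.
t(21) = -1·2^{20} - 8 = -1·1048576 - 8 = -1048584.

-1048584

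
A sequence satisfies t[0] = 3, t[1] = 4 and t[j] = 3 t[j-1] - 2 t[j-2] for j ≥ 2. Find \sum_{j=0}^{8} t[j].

t[2] = 3·4 - 2·3 = 6
t[3] = 3·6 - 2·4 = 10
t[4] = 3·10 - 2·6 = 18
t[5] = 3·18 - 2·10 = 34
t[6] = 3·34 - 2·18 = 66
t[7] = 3·66 - 2·34 = 130
t[8] = 3·130 - 2·66 = 258
Sum = 3 + 4 + 6 + 10 + 18 + 34 + 66 + 130 + 258 = 529

529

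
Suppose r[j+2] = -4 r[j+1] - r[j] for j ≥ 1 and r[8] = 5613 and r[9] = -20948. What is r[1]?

Rearranging, r[j-2] = -(r[j] + 4 r[j-1]).
r[7] = -(-20948 + 4(5613)) = -1504
r[6] = -(5613 + 4(-1504)) = 403
r[5] = -(-1504 + 4(403)) = -108
r[4] = -(403 + 4(-108)) = 29
r[3] = -(-108 + 4(29)) = -8
r[2] = -(29 + 4(-8)) = 3
r[1] = -(-8 + 4(3)) = -4

-4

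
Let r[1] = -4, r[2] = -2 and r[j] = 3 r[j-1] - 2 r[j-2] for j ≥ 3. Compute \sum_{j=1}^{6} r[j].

r[3] = 3(-2) - 2(-4) = 2
r[4] = 3(2) - 2(-2) = 10
r[5] = 3(10) - 2(2) = 26
r[6] = 3(26) - 2(10) = 58
Sum = (-4) + (-2) + 2 + 10 + 26 + 58 = 90

90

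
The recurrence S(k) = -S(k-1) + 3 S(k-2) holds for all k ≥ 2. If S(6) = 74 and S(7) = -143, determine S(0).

Rearranging, S(k-2) = (S(k) + S(k-1)) / 3.
S(5) = (-143 + 74) / 3 = -69/3 = -23
S(4) = (74 + (-23)) / 3 = 51/3 = 17
S(3) = (-23 + 17) / 3 = -6/3 = -2
S(2) = (17 + (-2)) / 3 = 15/3 = 5
S(1) = (-2 + 5) / 3 = 3/3 = 1
S(0) = (5 + 1) / 3 = 6/3 = 2

2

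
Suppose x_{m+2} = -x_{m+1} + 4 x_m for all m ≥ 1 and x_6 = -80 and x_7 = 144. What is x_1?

Rearranging, x_{m-2} = (x_m + x_{m-1}) / 4.
x_5 = (144 + (-80)) / 4 = 64/4 = 16
x_4 = (-80 + 16) / 4 = -64/4 = -16
x_3 = (16 + (-16)) / 4 = 0/4 = 0
x_2 = (-16 + 0) / 4 = -16/4 = -4
x_1 = (0 + (-4)) / 4 = -4/4 = -1

-1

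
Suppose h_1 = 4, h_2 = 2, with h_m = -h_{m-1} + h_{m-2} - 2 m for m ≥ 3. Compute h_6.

h_3 = -2 + 4 - 6 = -4
h_4 = -(-4) + 2 - 8 = -2
h_5 = -(-2) + (-4) - 10 = -12
h_6 = -(-12) + (-2) - 12 = -2

-2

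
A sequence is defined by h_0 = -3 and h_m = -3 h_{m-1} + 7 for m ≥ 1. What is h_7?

h_1 = -3(-3) + 7 = 16
h_2 = -3(16) + 7 = -41
h_3 = -3(-41) + 7 = 130
h_4 = -3(130) + 7 = -383
h_5 = -3(-383) + 7 = 1156
h_6 = -3(1156) + 7 = -3461
h_7 = -3(-3461) + 7 = 10390

10390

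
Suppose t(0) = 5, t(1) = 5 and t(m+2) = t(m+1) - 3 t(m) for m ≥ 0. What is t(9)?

t(2) = 5 - 3·5 = -10
t(3) = (-10) - 3·5 = -25
t(4) = (-25) - 3·(-10) = 5
t(5) = 5 - 3·(-25) = 80
t(6) = 80 - 3·5 = 65
t(7) = 65 - 3·80 = -175
t(8) = (-175) - 3·65 = -370
t(9) = (-370) - 3·(-175) = 155

155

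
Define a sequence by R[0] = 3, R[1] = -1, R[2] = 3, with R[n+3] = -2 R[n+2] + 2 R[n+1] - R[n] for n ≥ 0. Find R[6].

235

R[3] = -2(3) + 2(-1) - 3 = -11
R[4] = -2(-11) + 2(3) - (-1) = 29
R[5] = -2(29) + 2(-11) - 3 = -83
R[6] = -2(-83) + 2(29) - (-11) = 235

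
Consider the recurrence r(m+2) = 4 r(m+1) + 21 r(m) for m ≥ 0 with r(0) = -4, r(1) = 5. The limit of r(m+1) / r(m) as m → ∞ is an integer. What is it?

The characteristic equation is r^2 - 4r - 21 = 0, which factors as (r - 7)(r + 3) = 0.
So the roots are 7 and -3. Since |7| > |-3| and the coefficient of 7^m is non-zero, the ratio tends to 7.

7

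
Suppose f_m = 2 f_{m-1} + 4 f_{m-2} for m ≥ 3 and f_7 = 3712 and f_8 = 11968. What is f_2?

Rearranging, f_{m-2} = (f_m - 2 f_{m-1}) / 4.
f_6 = (11968 - 2·3712) / 4 = 4544/4 = 1136
f_5 = (3712 - 2·1136) / 4 = 1440/4 = 360
f_4 = (1136 - 2·360) / 4 = 416/4 = 104
f_3 = (360 - 2·104) / 4 = 152/4 = 38
f_2 = (104 - 2·38) / 4 = 28/4 = 7

7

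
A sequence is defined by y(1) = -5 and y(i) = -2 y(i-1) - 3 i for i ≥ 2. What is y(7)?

y(2) = -2(-5) - 6 = 4
y(3) = -2(4) - 9 = -17
y(4) = -2(-17) - 12 = 22
y(5) = -2(22) - 15 = -59
y(6) = -2(-59) - 18 = 100
y(7) = -2(100) - 21 = -221

-221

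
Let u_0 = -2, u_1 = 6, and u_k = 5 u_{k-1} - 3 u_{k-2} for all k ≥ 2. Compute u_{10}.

4460886

u_2 = 5·6 - 3·(-2) = 36
u_3 = 5·36 - 3·6 = 162
u_4 = 5·162 - 3·36 = 702
u_5 = 5·702 - 3·162 = 3024
u_6 = 5·3024 - 3·702 = 13014
u_7 = 5·13014 - 3·3024 = 55998
u_8 = 5·55998 - 3·13014 = 240948
u_9 = 5·240948 - 3·55998 = 1036746
u_{10} = 5·1036746 - 3·240948 = 4460886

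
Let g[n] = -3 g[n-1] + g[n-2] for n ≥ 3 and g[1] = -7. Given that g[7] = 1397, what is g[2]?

Let g[2] = x.
g[3] = -7 - 3x
g[4] = 21 + 10x
g[5] = -70 - 33x
g[6] = 231 + 109x
g[7] = -763 - 360x
So -763 - 360x = 1397, giving x = -6.

-6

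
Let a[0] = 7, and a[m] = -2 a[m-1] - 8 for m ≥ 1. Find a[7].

a[1] = -2·7 - 8 = -22
a[2] = -2·(-22) - 8 = 36
a[3] = -2·36 - 8 = -80
a[4] = -2·(-80) - 8 = 152
a[5] = -2·152 - 8 = -312
a[6] = -2·(-312) - 8 = 616
a[7] = -2·616 - 8 = -1240

-1240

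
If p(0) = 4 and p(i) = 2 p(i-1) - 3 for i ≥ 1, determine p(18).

262147

The fixed point is -3/(1 - 2) = 3, so p(i) - 3 = 2(p(i-1) - 3).
Hence p(i) = 1·2^i + 3.
p(18) = 1·2^{18} + 3 = 1·262144 + 3 = 262147.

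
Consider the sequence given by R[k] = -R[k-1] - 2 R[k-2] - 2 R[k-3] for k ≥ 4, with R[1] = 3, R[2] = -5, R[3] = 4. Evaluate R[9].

-2

R[4] = -4 - 2(-5) - 2(3) = 0
R[5] = -0 - 2(4) - 2(-5) = 2
R[6] = -2 - 2(0) - 2(4) = -10
R[7] = -(-10) - 2(2) - 2(0) = 6
R[8] = -6 - 2(-10) - 2(2) = 10
R[9] = -10 - 2(6) - 2(-10) = -2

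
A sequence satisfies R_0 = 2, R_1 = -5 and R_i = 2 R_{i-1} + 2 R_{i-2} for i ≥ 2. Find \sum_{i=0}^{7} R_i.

-1827

R_2 = 2*(-5) + 2*2 = -6
R_3 = 2*(-6) + 2*(-5) = -22
R_4 = 2*(-22) + 2*(-6) = -56
R_5 = 2*(-56) + 2*(-22) = -156
R_6 = 2*(-156) + 2*(-56) = -424
R_7 = 2*(-424) + 2*(-156) = -1160
Sum = 2 + (-5) + (-6) + (-22) + (-56) + (-156) + (-424) + (-1160) = -1827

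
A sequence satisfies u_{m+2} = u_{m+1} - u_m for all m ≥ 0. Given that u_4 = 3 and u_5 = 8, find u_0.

Rearranging, u_{m-2} = -(u_m - u_{m-1}).
u_3 = -(8 - 3) = -5
u_2 = -(3 - (-5)) = -8
u_1 = -(-5 - (-8)) = -3
u_0 = -(-8 - (-3)) = 5

5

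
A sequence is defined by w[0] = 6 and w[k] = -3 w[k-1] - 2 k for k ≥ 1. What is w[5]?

w[1] = -3(6) - 2 = -20
w[2] = -3(-20) - 4 = 56
w[3] = -3(56) - 6 = -174
w[4] = -3(-174) - 8 = 514
w[5] = -3(514) - 10 = -1552

-1552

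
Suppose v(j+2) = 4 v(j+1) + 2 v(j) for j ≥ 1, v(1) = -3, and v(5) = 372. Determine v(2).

Let v(2) = x.
v(3) = -6 + 4x
v(4) = -24 + 18x
v(5) = -108 + 80x
So -108 + 80x = 372, giving x = 6.

6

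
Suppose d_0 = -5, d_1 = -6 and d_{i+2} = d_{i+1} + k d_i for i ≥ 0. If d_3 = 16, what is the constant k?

-2

d_2 = -6 - 5k
d_3 = -6 - 11k
So -6 - 11k = 16, giving k = -2.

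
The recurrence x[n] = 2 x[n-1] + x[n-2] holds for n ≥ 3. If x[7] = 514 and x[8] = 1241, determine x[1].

Rearranging, x[n-2] = x[n] - 2 x[n-1].
x[6] = 1241 - 2(514) = 213
x[5] = 514 - 2(213) = 88
x[4] = 213 - 2(88) = 37
x[3] = 88 - 2(37) = 14
x[2] = 37 - 2(14) = 9
x[1] = 14 - 2(9) = -4

-4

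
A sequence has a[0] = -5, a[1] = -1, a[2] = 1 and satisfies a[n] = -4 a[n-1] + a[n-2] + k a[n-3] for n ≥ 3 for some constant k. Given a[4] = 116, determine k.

a[3] = -5 - 5k
a[4] = 21 + 19k
So 21 + 19k = 116, giving k = 5.

5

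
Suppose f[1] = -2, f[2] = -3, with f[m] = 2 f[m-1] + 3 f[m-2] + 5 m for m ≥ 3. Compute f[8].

f[3] = 2*(-3) + 3*(-2) + 15 = 3
f[4] = 2*3 + 3*(-3) + 20 = 17
f[5] = 2*17 + 3*3 + 25 = 68
f[6] = 2*68 + 3*17 + 30 = 217
f[7] = 2*217 + 3*68 + 35 = 673
f[8] = 2*673 + 3*217 + 40 = 2037

2037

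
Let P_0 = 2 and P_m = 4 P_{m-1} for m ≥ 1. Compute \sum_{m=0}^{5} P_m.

P_1 = 4(2) = 8
P_2 = 4(8) = 32
P_3 = 4(32) = 128
P_4 = 4(128) = 512
P_5 = 4(512) = 2048
Sum = 2 + 8 + 32 + 128 + 512 + 2048 = 2730

2730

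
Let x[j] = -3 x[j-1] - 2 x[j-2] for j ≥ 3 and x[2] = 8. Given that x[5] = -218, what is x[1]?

7

Let x[1] = v.
x[3] = -24 - 2v
x[4] = 56 + 6v
x[5] = -120 - 14v
So -120 - 14v = -218, giving v = 7.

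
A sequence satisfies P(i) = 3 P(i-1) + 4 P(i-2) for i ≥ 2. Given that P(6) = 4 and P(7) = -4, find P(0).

Rearranging, P(i-2) = (P(i) - 3 P(i-1)) / 4.
P(5) = (-4 - 3·4) / 4 = -16/4 = -4
P(4) = (4 - 3·(-4)) / 4 = 16/4 = 4
P(3) = (-4 - 3·4) / 4 = -16/4 = -4
P(2) = (4 - 3·(-4)) / 4 = 16/4 = 4
P(1) = (-4 - 3·4) / 4 = -16/4 = -4
P(0) = (4 - 3·(-4)) / 4 = 16/4 = 4

4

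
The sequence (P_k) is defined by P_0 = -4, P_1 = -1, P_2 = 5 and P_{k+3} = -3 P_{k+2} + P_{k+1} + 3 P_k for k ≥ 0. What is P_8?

7376

P_3 = -3·5 + (-1) + 3·(-4) = -28
P_4 = -3·(-28) + 5 + 3·(-1) = 86
P_5 = -3·86 + (-28) + 3·5 = -271
P_6 = -3·(-271) + 86 + 3·(-28) = 815
P_7 = -3·815 + (-271) + 3·86 = -2458
P_8 = -3·(-2458) + 815 + 3·(-271) = 7376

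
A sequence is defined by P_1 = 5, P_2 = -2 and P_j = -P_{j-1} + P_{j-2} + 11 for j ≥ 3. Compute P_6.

-36

P_3 = -(-2) + 5 + 11 = 18
P_4 = -18 + (-2) + 11 = -9
P_5 = -(-9) + 18 + 11 = 38
P_6 = -38 + (-9) + 11 = -36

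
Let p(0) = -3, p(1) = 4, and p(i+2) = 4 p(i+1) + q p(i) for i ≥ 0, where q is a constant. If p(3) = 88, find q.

p(2) = 16 - 3q
p(3) = 64 - 8q
So 64 - 8q = 88, giving q = -3.

-3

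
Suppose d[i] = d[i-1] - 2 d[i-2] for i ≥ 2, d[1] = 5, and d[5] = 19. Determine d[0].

4

Let d[0] = z.
d[2] = 5 - 2z
d[3] = -5 - 2z
d[4] = -15 + 2z
d[5] = -5 + 6z
So -5 + 6z = 19, giving z = 4.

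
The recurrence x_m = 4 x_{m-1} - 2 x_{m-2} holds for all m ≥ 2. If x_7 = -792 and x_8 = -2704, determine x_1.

-1

Rearranging, x_{m-2} = (x_m - 4 x_{m-1}) / -2.
x_6 = (-2704 - 4·(-792)) / -2 = 464/-2 = -232
x_5 = (-792 - 4·(-232)) / -2 = 136/-2 = -68
x_4 = (-232 - 4·(-68)) / -2 = 40/-2 = -20
x_3 = (-68 - 4·(-20)) / -2 = 12/-2 = -6
x_2 = (-20 - 4·(-6)) / -2 = 4/-2 = -2
x_1 = (-6 - 4·(-2)) / -2 = 2/-2 = -1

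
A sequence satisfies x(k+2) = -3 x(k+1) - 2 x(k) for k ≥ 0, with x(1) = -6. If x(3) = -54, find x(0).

Let x(0) = z.
x(2) = 18 - 2z
x(3) = -42 + 6z
So -42 + 6z = -54, giving z = -2.

-2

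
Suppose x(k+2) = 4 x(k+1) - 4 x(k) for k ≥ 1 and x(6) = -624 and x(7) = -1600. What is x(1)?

Rearranging, x(k-2) = (x(k) - 4 x(k-1)) / -4.
x(5) = (-1600 - 4*(-624)) / -4 = 896/-4 = -224
x(4) = (-624 - 4*(-224)) / -4 = 272/-4 = -68
x(3) = (-224 - 4*(-68)) / -4 = 48/-4 = -12
x(2) = (-68 - 4*(-12)) / -4 = -20/-4 = 5
x(1) = (-12 - 4*5) / -4 = -32/-4 = 8

8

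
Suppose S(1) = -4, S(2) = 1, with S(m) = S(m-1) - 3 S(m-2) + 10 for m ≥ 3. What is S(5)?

S(3) = 1 - 3·(-4) + 10 = 23
S(4) = 23 - 3·1 + 10 = 30
S(5) = 30 - 3·23 + 10 = -29

-29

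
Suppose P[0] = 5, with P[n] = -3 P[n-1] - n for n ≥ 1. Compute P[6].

P[1] = -3·5 - 1 = -16
P[2] = -3·(-16) - 2 = 46
P[3] = -3·46 - 3 = -141
P[4] = -3·(-141) - 4 = 419
P[5] = -3·419 - 5 = -1262
P[6] = -3·(-1262) - 6 = 3780

3780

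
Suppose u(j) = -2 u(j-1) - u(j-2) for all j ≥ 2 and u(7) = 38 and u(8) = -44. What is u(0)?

Rearranging, u(j-2) = -(u(j) + 2 u(j-1)).
u(6) = -(-44 + 2·38) = -32
u(5) = -(38 + 2·(-32)) = 26
u(4) = -(-32 + 2·26) = -20
u(3) = -(26 + 2·(-20)) = 14
u(2) = -(-20 + 2·14) = -8
u(1) = -(14 + 2·(-8)) = 2
u(0) = -(-8 + 2·2) = 4

4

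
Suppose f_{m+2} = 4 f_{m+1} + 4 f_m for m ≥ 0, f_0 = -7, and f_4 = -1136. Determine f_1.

Let f_1 = y.
f_2 = -28 + 4y
f_3 = -112 + 20y
f_4 = -560 + 96y
So -560 + 96y = -1136, giving y = -6.

-6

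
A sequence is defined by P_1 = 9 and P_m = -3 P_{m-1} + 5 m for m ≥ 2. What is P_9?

44709

P_2 = -3(9) + 10 = -17
P_3 = -3(-17) + 15 = 66
P_4 = -3(66) + 20 = -178
P_5 = -3(-178) + 25 = 559
P_6 = -3(559) + 30 = -1647
P_7 = -3(-1647) + 35 = 4976
P_8 = -3(4976) + 40 = -14888
P_9 = -3(-14888) + 45 = 44709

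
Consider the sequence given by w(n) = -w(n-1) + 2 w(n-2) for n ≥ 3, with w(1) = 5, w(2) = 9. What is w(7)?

-79

w(3) = -9 + 2(5) = 1
w(4) = -1 + 2(9) = 17
w(5) = -17 + 2(1) = -15
w(6) = -(-15) + 2(17) = 49
w(7) = -49 + 2(-15) = -79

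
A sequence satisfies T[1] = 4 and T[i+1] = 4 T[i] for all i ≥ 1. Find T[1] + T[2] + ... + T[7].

21844

T[2] = 4*4 = 16
T[3] = 4*16 = 64
T[4] = 4*64 = 256
T[5] = 4*256 = 1024
T[6] = 4*1024 = 4096
T[7] = 4*4096 = 16384
Sum = 4 + 16 + 64 + 256 + 1024 + 4096 + 16384 = 21844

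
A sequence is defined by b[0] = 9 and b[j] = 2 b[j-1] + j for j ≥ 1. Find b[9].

b[1] = 2*9 + 1 = 19
b[2] = 2*19 + 2 = 40
b[3] = 2*40 + 3 = 83
b[4] = 2*83 + 4 = 170
b[5] = 2*170 + 5 = 345
b[6] = 2*345 + 6 = 696
b[7] = 2*696 + 7 = 1399
b[8] = 2*1399 + 8 = 2806
b[9] = 2*2806 + 9 = 5621

5621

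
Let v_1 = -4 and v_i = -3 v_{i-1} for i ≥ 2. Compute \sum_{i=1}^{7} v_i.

v_2 = -3(-4) = 12
v_3 = -3(12) = -36
v_4 = -3(-36) = 108
v_5 = -3(108) = -324
v_6 = -3(-324) = 972
v_7 = -3(972) = -2916
Sum = (-4) + 12 + (-36) + 108 + (-324) + 972 + (-2916) = -2188

-2188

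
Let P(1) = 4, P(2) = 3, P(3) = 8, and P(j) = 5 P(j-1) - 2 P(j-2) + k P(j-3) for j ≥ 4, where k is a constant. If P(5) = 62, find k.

P(4) = 34 + 4k
P(5) = 154 + 23k
So 154 + 23k = 62, giving k = -4.

-4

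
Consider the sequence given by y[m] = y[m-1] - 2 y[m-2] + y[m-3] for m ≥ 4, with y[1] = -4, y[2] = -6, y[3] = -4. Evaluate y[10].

y[4] = (-4) - 2(-6) + (-4) = 4
y[5] = 4 - 2(-4) + (-6) = 6
y[6] = 6 - 2(4) + (-4) = -6
y[7] = (-6) - 2(6) + 4 = -14
y[8] = (-14) - 2(-6) + 6 = 4
y[9] = 4 - 2(-14) + (-6) = 26
y[10] = 26 - 2(4) + (-14) = 4

4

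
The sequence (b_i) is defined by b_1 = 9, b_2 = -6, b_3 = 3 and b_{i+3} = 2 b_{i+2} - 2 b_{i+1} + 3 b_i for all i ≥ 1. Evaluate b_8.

b_4 = 2(3) - 2(-6) + 3(9) = 45
b_5 = 2(45) - 2(3) + 3(-6) = 66
b_6 = 2(66) - 2(45) + 3(3) = 51
b_7 = 2(51) - 2(66) + 3(45) = 105
b_8 = 2(105) - 2(51) + 3(66) = 306

306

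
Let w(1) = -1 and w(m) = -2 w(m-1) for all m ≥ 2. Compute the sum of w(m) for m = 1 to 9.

w(2) = -2*(-1) = 2
w(3) = -2*2 = -4
w(4) = -2*(-4) = 8
w(5) = -2*8 = -16
w(6) = -2*(-16) = 32
w(7) = -2*32 = -64
w(8) = -2*(-64) = 128
w(9) = -2*128 = -256
Sum = (-1) + 2 + (-4) + 8 + (-16) + 32 + (-64) + 128 + (-256) = -171

-171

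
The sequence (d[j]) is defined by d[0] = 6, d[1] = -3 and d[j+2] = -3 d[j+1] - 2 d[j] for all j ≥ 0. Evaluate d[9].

1527

d[2] = -3·(-3) - 2·6 = -3
d[3] = -3·(-3) - 2·(-3) = 15
d[4] = -3·15 - 2·(-3) = -39
d[5] = -3·(-39) - 2·15 = 87
d[6] = -3·87 - 2·(-39) = -183
d[7] = -3·(-183) - 2·87 = 375
d[8] = -3·375 - 2·(-183) = -759
d[9] = -3·(-759) - 2·375 = 1527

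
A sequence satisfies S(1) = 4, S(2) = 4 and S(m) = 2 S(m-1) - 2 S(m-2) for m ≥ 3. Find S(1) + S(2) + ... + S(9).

S(3) = 2(4) - 2(4) = 0
S(4) = 2(0) - 2(4) = -8
S(5) = 2(-8) - 2(0) = -16
S(6) = 2(-16) - 2(-8) = -16
S(7) = 2(-16) - 2(-16) = 0
S(8) = 2(0) - 2(-16) = 32
S(9) = 2(32) - 2(0) = 64
Sum = 4 + 4 + 0 + (-8) + (-16) + (-16) + 0 + 32 + 64 = 64

64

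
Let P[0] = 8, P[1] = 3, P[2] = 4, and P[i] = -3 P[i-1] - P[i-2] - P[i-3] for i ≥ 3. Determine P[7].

P[3] = -3·4 - 3 - 8 = -23
P[4] = -3·(-23) - 4 - 3 = 62
P[5] = -3·62 - (-23) - 4 = -167
P[6] = -3·(-167) - 62 - (-23) = 462
P[7] = -3·462 - (-167) - 62 = -1281

-1281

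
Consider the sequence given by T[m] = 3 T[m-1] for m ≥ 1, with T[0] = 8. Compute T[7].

T[1] = 3*8 = 24
T[2] = 3*24 = 72
T[3] = 3*72 = 216
T[4] = 3*216 = 648
T[5] = 3*648 = 1944
T[6] = 3*1944 = 5832
T[7] = 3*5832 = 17496

17496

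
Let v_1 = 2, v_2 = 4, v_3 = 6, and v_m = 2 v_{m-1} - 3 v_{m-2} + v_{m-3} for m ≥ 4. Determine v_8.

34

v_4 = 2·6 - 3·4 + 2 = 2
v_5 = 2·2 - 3·6 + 4 = -10
v_6 = 2·(-10) - 3·2 + 6 = -20
v_7 = 2·(-20) - 3·(-10) + 2 = -8
v_8 = 2·(-8) - 3·(-20) + (-10) = 34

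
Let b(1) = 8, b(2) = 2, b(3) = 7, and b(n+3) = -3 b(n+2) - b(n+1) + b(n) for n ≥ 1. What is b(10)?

-3382

b(4) = -3(7) - 2 + 8 = -15
b(5) = -3(-15) - 7 + 2 = 40
b(6) = -3(40) - (-15) + 7 = -98
b(7) = -3(-98) - 40 + (-15) = 239
b(8) = -3(239) - (-98) + 40 = -579
b(9) = -3(-579) - 239 + (-98) = 1400
b(10) = -3(1400) - (-579) + 239 = -3382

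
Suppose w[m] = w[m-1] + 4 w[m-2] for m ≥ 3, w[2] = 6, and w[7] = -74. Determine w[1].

-4

Let w[1] = x.
w[3] = 6 + 4x
w[4] = 30 + 4x
w[5] = 54 + 20x
w[6] = 174 + 36x
w[7] = 390 + 116x
So 390 + 116x = -74, giving x = -4.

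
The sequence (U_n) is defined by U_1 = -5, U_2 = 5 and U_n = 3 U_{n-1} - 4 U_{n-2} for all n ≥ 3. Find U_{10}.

-1435

U_3 = 3·5 - 4·(-5) = 35
U_4 = 3·35 - 4·5 = 85
U_5 = 3·85 - 4·35 = 115
U_6 = 3·115 - 4·85 = 5
U_7 = 3·5 - 4·115 = -445
U_8 = 3·(-445) - 4·5 = -1355
U_9 = 3·(-1355) - 4·(-445) = -2285
U_{10} = 3·(-2285) - 4·(-1355) = -1435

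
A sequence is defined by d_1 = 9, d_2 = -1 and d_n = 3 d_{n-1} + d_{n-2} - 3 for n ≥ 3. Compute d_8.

d_3 = 3*(-1) + 9 - 3 = 3
d_4 = 3*3 + (-1) - 3 = 5
d_5 = 3*5 + 3 - 3 = 15
d_6 = 3*15 + 5 - 3 = 47
d_7 = 3*47 + 15 - 3 = 153
d_8 = 3*153 + 47 - 3 = 503

503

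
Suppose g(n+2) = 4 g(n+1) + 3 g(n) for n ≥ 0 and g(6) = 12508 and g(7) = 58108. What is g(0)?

4

Rearranging, g(n-2) = (g(n) - 4 g(n-1)) / 3.
g(5) = (58108 - 4*12508) / 3 = 8076/3 = 2692
g(4) = (12508 - 4*2692) / 3 = 1740/3 = 580
g(3) = (2692 - 4*580) / 3 = 372/3 = 124
g(2) = (580 - 4*124) / 3 = 84/3 = 28
g(1) = (124 - 4*28) / 3 = 12/3 = 4
g(0) = (28 - 4*4) / 3 = 12/3 = 4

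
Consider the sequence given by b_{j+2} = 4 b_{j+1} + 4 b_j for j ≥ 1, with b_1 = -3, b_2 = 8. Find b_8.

59648

b_3 = 4·8 + 4·(-3) = 20
b_4 = 4·20 + 4·8 = 112
b_5 = 4·112 + 4·20 = 528
b_6 = 4·528 + 4·112 = 2560
b_7 = 4·2560 + 4·528 = 12352
b_8 = 4·12352 + 4·2560 = 59648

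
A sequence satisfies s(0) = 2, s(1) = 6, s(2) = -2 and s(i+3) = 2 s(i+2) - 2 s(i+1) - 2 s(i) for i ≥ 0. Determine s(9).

544

s(3) = 2*(-2) - 2*6 - 2*2 = -20
s(4) = 2*(-20) - 2*(-2) - 2*6 = -48
s(5) = 2*(-48) - 2*(-20) - 2*(-2) = -52
s(6) = 2*(-52) - 2*(-48) - 2*(-20) = 32
s(7) = 2*32 - 2*(-52) - 2*(-48) = 264
s(8) = 2*264 - 2*32 - 2*(-52) = 568
s(9) = 2*568 - 2*264 - 2*32 = 544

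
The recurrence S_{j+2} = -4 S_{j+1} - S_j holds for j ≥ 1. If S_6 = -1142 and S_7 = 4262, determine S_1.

Rearranging, S_{j-2} = -(S_j + 4 S_{j-1}).
S_5 = -(4262 + 4·(-1142)) = 306
S_4 = -(-1142 + 4·306) = -82
S_3 = -(306 + 4·(-82)) = 22
S_2 = -(-82 + 4·22) = -6
S_1 = -(22 + 4·(-6)) = 2

2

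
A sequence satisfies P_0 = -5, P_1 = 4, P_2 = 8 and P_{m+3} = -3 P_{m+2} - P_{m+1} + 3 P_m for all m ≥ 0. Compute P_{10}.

P_3 = -3*8 - 4 + 3*(-5) = -43
P_4 = -3*(-43) - 8 + 3*4 = 133
P_5 = -3*133 - (-43) + 3*8 = -332
P_6 = -3*(-332) - 133 + 3*(-43) = 734
P_7 = -3*734 - (-332) + 3*133 = -1471
P_8 = -3*(-1471) - 734 + 3*(-332) = 2683
P_9 = -3*2683 - (-1471) + 3*734 = -4376
P_{10} = -3*(-4376) - 2683 + 3*(-1471) = 6032

6032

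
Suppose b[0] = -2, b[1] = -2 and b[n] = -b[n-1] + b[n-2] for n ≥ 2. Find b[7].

b[2] = -(-2) + (-2) = 0
b[3] = -0 + (-2) = -2
b[4] = -(-2) + 0 = 2
b[5] = -2 + (-2) = -4
b[6] = -(-4) + 2 = 6
b[7] = -6 + (-4) = -10

-10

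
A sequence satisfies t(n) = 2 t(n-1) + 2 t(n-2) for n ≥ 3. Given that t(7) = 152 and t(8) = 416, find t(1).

-1

Rearranging, t(n-2) = (t(n) - 2 t(n-1)) / 2.
t(6) = (416 - 2·152) / 2 = 112/2 = 56
t(5) = (152 - 2·56) / 2 = 40/2 = 20
t(4) = (56 - 2·20) / 2 = 16/2 = 8
t(3) = (20 - 2·8) / 2 = 4/2 = 2
t(2) = (8 - 2·2) / 2 = 4/2 = 2
t(1) = (2 - 2·2) / 2 = -2/2 = -1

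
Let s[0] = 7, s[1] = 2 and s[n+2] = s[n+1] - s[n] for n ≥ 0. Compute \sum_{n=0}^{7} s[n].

s[2] = 2 - 7 = -5
s[3] = (-5) - 2 = -7
s[4] = (-7) - (-5) = -2
s[5] = (-2) - (-7) = 5
s[6] = 5 - (-2) = 7
s[7] = 7 - 5 = 2
Sum = 7 + 2 + (-5) + (-7) + (-2) + 5 + 7 + 2 = 9

9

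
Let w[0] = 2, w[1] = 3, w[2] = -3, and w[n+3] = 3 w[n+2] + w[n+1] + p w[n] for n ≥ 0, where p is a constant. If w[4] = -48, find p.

w[3] = -6 + 2p
w[4] = -21 + 9p
So -21 + 9p = -48, giving p = -3.

-3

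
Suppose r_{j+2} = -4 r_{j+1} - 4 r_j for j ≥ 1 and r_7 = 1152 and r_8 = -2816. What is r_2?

4

Rearranging, r_{j-2} = (r_j + 4 r_{j-1}) / -4.
r_6 = (-2816 + 4*1152) / -4 = 1792/-4 = -448
r_5 = (1152 + 4*(-448)) / -4 = -640/-4 = 160
r_4 = (-448 + 4*160) / -4 = 192/-4 = -48
r_3 = (160 + 4*(-48)) / -4 = -32/-4 = 8
r_2 = (-48 + 4*8) / -4 = -16/-4 = 4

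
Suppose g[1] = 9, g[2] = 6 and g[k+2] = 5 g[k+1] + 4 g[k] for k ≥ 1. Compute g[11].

69814866

g[3] = 5(6) + 4(9) = 66
g[4] = 5(66) + 4(6) = 354
g[5] = 5(354) + 4(66) = 2034
g[6] = 5(2034) + 4(354) = 11586
g[7] = 5(11586) + 4(2034) = 66066
g[8] = 5(66066) + 4(11586) = 376674
g[9] = 5(376674) + 4(66066) = 2147634
g[10] = 5(2147634) + 4(376674) = 12244866
g[11] = 5(12244866) + 4(2147634) = 69814866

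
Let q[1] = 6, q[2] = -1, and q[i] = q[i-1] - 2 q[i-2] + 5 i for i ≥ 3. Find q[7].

-28

q[3] = (-1) - 2*6 + 15 = 2
q[4] = 2 - 2*(-1) + 20 = 24
q[5] = 24 - 2*2 + 25 = 45
q[6] = 45 - 2*24 + 30 = 27
q[7] = 27 - 2*45 + 35 = -28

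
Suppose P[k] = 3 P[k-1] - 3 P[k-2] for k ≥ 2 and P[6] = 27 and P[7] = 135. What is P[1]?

-5

Rearranging, P[k-2] = (P[k] - 3 P[k-1]) / -3.
P[5] = (135 - 3*27) / -3 = 54/-3 = -18
P[4] = (27 - 3*(-18)) / -3 = 81/-3 = -27
P[3] = (-18 - 3*(-27)) / -3 = 63/-3 = -21
P[2] = (-27 - 3*(-21)) / -3 = 36/-3 = -12
P[1] = (-21 - 3*(-12)) / -3 = 15/-3 = -5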